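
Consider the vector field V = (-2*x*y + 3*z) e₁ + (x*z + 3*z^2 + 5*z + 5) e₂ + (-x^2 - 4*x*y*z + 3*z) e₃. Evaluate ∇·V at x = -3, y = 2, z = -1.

23

∂V₁/∂x = -2*y
∂V₂/∂y = 0
∂V₃/∂z = -4*x*y + 3
∇·V = -4*x*y - 2*y + 3
At (-3, 2, -1): 23.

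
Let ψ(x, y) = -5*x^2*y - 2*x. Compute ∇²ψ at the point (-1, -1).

∂²ψ/∂x² = -10*y
∂²ψ/∂y² = 0
∇²ψ = -10*y
At (-1, -1): 10.

10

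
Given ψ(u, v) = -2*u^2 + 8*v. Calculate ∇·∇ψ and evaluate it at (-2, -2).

-4

∂²ψ/∂u² = -4
∂²ψ/∂v² = 0
∇²ψ = -4
At (-2, -2): -4.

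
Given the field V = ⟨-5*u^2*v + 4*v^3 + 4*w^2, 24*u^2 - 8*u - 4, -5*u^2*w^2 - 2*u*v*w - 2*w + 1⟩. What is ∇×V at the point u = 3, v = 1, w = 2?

(∇×V)₁ = ∂V₃/∂v − ∂V₂/∂w = -2*u*w
(∇×V)₂ = ∂V₁/∂w − ∂V₃/∂u = 10*u*w^2 + 2*v*w + 8*w
(∇×V)₃ = ∂V₂/∂u − ∂V₁/∂v = 5*u^2 + 48*u - 12*v^2 - 8
∇×V = (-2*u*w, 10*u*w^2 + 2*v*w + 8*w, 5*u^2 + 48*u - 12*v^2 - 8)
At (3, 1, 2): (-12, 140, 169).

(-12, 140, 169)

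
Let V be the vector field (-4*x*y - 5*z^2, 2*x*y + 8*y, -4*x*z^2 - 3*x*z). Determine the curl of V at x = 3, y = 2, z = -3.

(∇×V)₁ = ∂V₃/∂y − ∂V₂/∂z = 0
(∇×V)₂ = ∂V₁/∂z − ∂V₃/∂x = 4*z^2 - 7*z
(∇×V)₃ = ∂V₂/∂x − ∂V₁/∂y = 4*x + 2*y
∇×V = (0, 4*z^2 - 7*z, 4*x + 2*y)
At (3, 2, -3): (0, 57, 16).

(0, 57, 16)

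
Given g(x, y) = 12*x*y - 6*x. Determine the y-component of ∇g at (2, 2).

(∇g)_2 = ∂g/∂y = 12*x
At (2, 2): 24.

24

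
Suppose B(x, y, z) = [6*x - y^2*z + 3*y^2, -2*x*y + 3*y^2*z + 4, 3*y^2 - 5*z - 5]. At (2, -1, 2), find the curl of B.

(-9, -1, 4)

(∇×B)₁ = ∂B₃/∂y − ∂B₂/∂z = -3*y^2 + 6*y
(∇×B)₂ = ∂B₁/∂z − ∂B₃/∂x = -y^2
(∇×B)₃ = ∂B₂/∂x − ∂B₁/∂y = 2*y*z - 8*y
∇×B = (-3*y^2 + 6*y, -y^2, 2*y*z - 8*y)
At (2, -1, 2): (-9, -1, 4).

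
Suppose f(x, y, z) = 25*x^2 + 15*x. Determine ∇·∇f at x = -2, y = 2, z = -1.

50

∂²f/∂x² = 50
∂²f/∂y² = 0
∂²f/∂z² = 0
∇²f = 50
At (-2, 2, -1): 50.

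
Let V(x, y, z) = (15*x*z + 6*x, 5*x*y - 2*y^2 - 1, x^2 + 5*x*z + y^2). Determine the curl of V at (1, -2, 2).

(-4, 3, -10)

(∇×V)₁ = ∂V₃/∂y − ∂V₂/∂z = 2*y
(∇×V)₂ = ∂V₁/∂z − ∂V₃/∂x = 13*x - 5*z
(∇×V)₃ = ∂V₂/∂x − ∂V₁/∂y = 5*y
∇×V = (2*y, 13*x - 5*z, 5*y)
At (1, -2, 2): (-4, 3, -10).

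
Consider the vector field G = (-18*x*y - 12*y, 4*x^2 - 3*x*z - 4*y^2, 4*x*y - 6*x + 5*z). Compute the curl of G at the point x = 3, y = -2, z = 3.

(21, 14, 81)

(∇×G)₁ = ∂G₃/∂y − ∂G₂/∂z = 7*x
(∇×G)₂ = ∂G₁/∂z − ∂G₃/∂x = -4*y + 6
(∇×G)₃ = ∂G₂/∂x − ∂G₁/∂y = 26*x - 3*z + 12
∇×G = (7*x, -4*y + 6, 26*x - 3*z + 12)
At (3, -2, 3): (21, 14, 81).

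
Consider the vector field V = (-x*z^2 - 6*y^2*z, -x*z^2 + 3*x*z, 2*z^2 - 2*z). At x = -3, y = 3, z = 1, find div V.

∂V₁/∂x = -z^2
∂V₂/∂y = 0
∂V₃/∂z = 4*z - 2
∇·V = -z^2 + 4*z - 2
At (-3, 3, 1): 1.

1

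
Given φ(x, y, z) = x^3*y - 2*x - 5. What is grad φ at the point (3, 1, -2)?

∂φ/∂x = 3*x^2*y - 2
∂φ/∂y = x^3
∂φ/∂z = 0
∇φ = (3*x^2*y - 2, x^3, 0)
At (3, 1, -2): (25, 27, 0).

(25, 27, 0)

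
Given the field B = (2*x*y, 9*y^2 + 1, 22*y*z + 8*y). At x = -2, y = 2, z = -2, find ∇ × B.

(∇×B)₁ = ∂B₃/∂y − ∂B₂/∂z = 22*z + 8
(∇×B)₂ = ∂B₁/∂z − ∂B₃/∂x = 0
(∇×B)₃ = ∂B₂/∂x − ∂B₁/∂y = -2*x
∇×B = (22*z + 8, 0, -2*x)
At (-2, 2, -2): (-36, 0, 4).

(-36, 0, 4)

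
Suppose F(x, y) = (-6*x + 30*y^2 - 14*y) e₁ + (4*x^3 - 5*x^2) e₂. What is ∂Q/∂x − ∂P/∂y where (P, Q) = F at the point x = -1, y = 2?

∂F₂/∂x = 12*x^2 - 10*x
∂F₁/∂y = 60*y - 14
Scalar curl = 12*x^2 - 10*x - 60*y + 14
At (-1, 2): -84.

-84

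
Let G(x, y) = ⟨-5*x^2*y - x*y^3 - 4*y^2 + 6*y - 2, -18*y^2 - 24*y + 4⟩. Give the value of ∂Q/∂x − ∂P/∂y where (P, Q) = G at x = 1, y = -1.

-6

∂G₂/∂x = 0
∂G₁/∂y = -5*x^2 - 3*x*y^2 - 8*y + 6
Scalar curl = 5*x^2 + 3*x*y^2 + 8*y - 6
At (1, -1): -6.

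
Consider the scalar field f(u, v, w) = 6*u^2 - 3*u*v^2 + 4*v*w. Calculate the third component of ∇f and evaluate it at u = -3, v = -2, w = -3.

(∇f)_3 = ∂f/∂w = 4*v
At (-3, -2, -3): -8.

-8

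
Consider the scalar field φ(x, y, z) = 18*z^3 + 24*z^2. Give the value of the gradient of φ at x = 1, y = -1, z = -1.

∂φ/∂x = 0
∂φ/∂y = 0
∂φ/∂z = 54*z^2 + 48*z
∇φ = (0, 0, 54*z^2 + 48*z)
At (1, -1, -1): (0, 0, 6).

(0, 0, 6)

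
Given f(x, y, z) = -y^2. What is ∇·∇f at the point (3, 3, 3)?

-2

∂²f/∂x² = 0
∂²f/∂y² = -2
∂²f/∂z² = 0
∇²f = -2
At (3, 3, 3): -2.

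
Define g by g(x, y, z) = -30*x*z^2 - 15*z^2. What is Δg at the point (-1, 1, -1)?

30

∂²g/∂x² = 0
∂²g/∂y² = 0
∂²g/∂z² = -30*(2*x + 1)
∇²g = -60*x - 30
At (-1, 1, -1): 30.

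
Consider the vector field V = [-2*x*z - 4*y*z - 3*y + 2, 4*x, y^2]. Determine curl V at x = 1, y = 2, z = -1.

(4, -10, 3)

(∇×V)₁ = ∂V₃/∂y − ∂V₂/∂z = 2*y
(∇×V)₂ = ∂V₁/∂z − ∂V₃/∂x = -2*x - 4*y
(∇×V)₃ = ∂V₂/∂x − ∂V₁/∂y = 4*z + 7
∇×V = (2*y, -2*x - 4*y, 4*z + 7)
At (1, 2, -1): (4, -10, 3).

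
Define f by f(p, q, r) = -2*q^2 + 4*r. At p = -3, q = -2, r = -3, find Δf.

∂²f/∂p² = 0
∂²f/∂q² = -4
∂²f/∂r² = 0
∇²f = -4
At (-3, -2, -3): -4.

-4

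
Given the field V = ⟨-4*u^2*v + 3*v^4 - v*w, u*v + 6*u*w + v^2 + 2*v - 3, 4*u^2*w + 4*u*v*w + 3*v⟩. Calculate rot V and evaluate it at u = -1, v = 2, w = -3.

(21, -2, -111)

(∇×V)₁ = ∂V₃/∂v − ∂V₂/∂w = 4*u*w - 6*u + 3
(∇×V)₂ = ∂V₁/∂w − ∂V₃/∂u = -8*u*w - 4*v*w - v
(∇×V)₃ = ∂V₂/∂u − ∂V₁/∂v = 4*u^2 - 12*v^3 + v + 7*w
∇×V = (4*u*w - 6*u + 3, -8*u*w - 4*v*w - v, 4*u^2 - 12*v^3 + v + 7*w)
At (-1, 2, -3): (21, -2, -111).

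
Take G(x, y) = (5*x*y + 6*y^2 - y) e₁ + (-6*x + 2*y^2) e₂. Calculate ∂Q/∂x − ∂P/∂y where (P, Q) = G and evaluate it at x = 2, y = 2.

-39

∂G₂/∂x = -6
∂G₁/∂y = 5*x + 12*y - 1
Scalar curl = -5*x - 12*y - 5
At (2, 2): -39.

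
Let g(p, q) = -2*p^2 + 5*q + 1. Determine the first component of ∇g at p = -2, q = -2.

8

(∇g)_1 = ∂g/∂p = -4*p
At (-2, -2): 8.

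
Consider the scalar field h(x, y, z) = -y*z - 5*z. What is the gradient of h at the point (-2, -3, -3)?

∂h/∂x = 0
∂h/∂y = -z
∂h/∂z = -y - 5
∇h = (0, -z, -y - 5)
At (-2, -3, -3): (0, 3, -2).

(0, 3, -2)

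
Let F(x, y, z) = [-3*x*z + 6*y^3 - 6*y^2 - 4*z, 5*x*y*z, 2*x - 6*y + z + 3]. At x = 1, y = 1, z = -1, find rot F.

(-11, -9, -11)

(∇×F)₁ = ∂F₃/∂y − ∂F₂/∂z = -5*x*y - 6
(∇×F)₂ = ∂F₁/∂z − ∂F₃/∂x = -3*x - 6
(∇×F)₃ = ∂F₂/∂x − ∂F₁/∂y = -18*y^2 + 5*y*z + 12*y
∇×F = (-5*x*y - 6, -3*x - 6, -18*y^2 + 5*y*z + 12*y)
At (1, 1, -1): (-11, -9, -11).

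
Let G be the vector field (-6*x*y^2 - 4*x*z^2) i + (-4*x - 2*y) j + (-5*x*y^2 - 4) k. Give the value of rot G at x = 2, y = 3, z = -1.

(∇×G)₁ = ∂G₃/∂y − ∂G₂/∂z = -10*x*y
(∇×G)₂ = ∂G₁/∂z − ∂G₃/∂x = -8*x*z + 5*y^2
(∇×G)₃ = ∂G₂/∂x − ∂G₁/∂y = 12*x*y - 4
∇×G = (-10*x*y, -8*x*z + 5*y^2, 12*x*y - 4)
At (2, 3, -1): (-60, 61, 68).

(-60, 61, 68)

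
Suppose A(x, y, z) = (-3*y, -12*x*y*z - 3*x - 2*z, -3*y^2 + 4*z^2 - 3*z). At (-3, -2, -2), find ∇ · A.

-91

∂A₁/∂x = 0
∂A₂/∂y = -12*x*z
∂A₃/∂z = 8*z - 3
∇·A = -12*x*z + 8*z - 3
At (-3, -2, -2): -91.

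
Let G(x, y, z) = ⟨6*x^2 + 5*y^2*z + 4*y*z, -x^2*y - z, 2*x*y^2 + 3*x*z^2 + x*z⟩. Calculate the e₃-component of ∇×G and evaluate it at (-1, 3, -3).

(∇×G)_3 = ∂G₂/∂x − ∂G₁/∂y
= -2*x*y − (10*y*z + 4*z)
= -2*x*y - 10*y*z - 4*z
At (-1, 3, -3): 108.

108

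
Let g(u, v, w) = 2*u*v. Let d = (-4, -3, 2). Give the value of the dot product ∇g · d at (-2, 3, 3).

-12

∂g/∂u = 2*v
∂g/∂v = 2*u
∂g/∂w = 0
∇g at (-2, 3, 3) = (6, -4, 0)
∇g · d = (6)(-4) + (-4)(-3) + (0)(2) = -12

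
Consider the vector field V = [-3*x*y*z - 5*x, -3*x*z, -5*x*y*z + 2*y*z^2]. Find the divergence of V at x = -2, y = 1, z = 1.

6

∂V₁/∂x = -3*y*z - 5
∂V₂/∂y = 0
∂V₃/∂z = -5*x*y + 4*y*z
∇·V = -5*x*y + y*z - 5
At (-2, 1, 1): 6.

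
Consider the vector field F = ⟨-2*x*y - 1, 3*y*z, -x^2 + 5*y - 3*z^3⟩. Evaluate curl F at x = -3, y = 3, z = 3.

(∇×F)₁ = ∂F₃/∂y − ∂F₂/∂z = -3*y + 5
(∇×F)₂ = ∂F₁/∂z − ∂F₃/∂x = 2*x
(∇×F)₃ = ∂F₂/∂x − ∂F₁/∂y = 2*x
∇×F = (-3*y + 5, 2*x, 2*x)
At (-3, 3, 3): (-4, -6, -6).

(-4, -6, -6)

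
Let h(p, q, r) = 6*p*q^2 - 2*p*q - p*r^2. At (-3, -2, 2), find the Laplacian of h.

∂²h/∂p² = 0
∂²h/∂q² = 12*p
∂²h/∂r² = -2*p
∇²h = 10*p
At (-3, -2, 2): -30.

-30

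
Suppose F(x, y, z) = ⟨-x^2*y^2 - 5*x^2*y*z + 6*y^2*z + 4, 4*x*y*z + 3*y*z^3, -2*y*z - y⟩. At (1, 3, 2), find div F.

∂F₁/∂x = -2*x*y^2 - 10*x*y*z
∂F₂/∂y = 4*x*z + 3*z^3
∂F₃/∂z = -2*y
∇·F = -2*x*y^2 - 10*x*y*z + 4*x*z - 2*y + 3*z^3
At (1, 3, 2): -52.

-52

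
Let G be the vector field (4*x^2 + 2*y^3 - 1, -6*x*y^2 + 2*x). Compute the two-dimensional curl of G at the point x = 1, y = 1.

-10

∂G₂/∂x = -6*y^2 + 2
∂G₁/∂y = 6*y^2
Scalar curl = -12*y^2 + 2
At (1, 1): -10.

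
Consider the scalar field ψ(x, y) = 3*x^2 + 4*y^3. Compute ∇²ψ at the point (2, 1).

∂²ψ/∂x² = 6
∂²ψ/∂y² = 24*y
∇²ψ = 24*y + 6
At (2, 1): 30.

30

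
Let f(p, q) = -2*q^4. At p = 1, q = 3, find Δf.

-216

∂²f/∂p² = 0
∂²f/∂q² = -24*q^2
∇²f = -24*q^2
At (1, 3): -216.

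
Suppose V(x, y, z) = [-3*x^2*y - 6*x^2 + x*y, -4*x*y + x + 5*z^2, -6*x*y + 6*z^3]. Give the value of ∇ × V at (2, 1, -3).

(∇×V)₁ = ∂V₃/∂y − ∂V₂/∂z = -6*x - 10*z
(∇×V)₂ = ∂V₁/∂z − ∂V₃/∂x = 6*y
(∇×V)₃ = ∂V₂/∂x − ∂V₁/∂y = 3*x^2 - x - 4*y + 1
∇×V = (-6*x - 10*z, 6*y, 3*x^2 - x - 4*y + 1)
At (2, 1, -3): (18, 6, 7).

(18, 6, 7)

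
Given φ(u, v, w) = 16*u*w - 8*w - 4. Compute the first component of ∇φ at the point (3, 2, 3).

48

(∇φ)_1 = ∂φ/∂u = 16*w
At (3, 2, 3): 48.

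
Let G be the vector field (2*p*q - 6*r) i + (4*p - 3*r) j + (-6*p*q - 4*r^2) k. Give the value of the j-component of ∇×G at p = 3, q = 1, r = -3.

0

(∇×G)_2 = ∂G₁/∂r − ∂G₃/∂p
= -6 − (-6*q)
= 6*q - 6
At (3, 1, -3): 0.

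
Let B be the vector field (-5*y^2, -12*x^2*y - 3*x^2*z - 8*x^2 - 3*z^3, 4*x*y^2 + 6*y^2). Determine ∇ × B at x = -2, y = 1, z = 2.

(44, -4, 114)

(∇×B)₁ = ∂B₃/∂y − ∂B₂/∂z = 3*x^2 + 8*x*y + 12*y + 9*z^2
(∇×B)₂ = ∂B₁/∂z − ∂B₃/∂x = -4*y^2
(∇×B)₃ = ∂B₂/∂x − ∂B₁/∂y = -24*x*y - 6*x*z - 16*x + 10*y
∇×B = (3*x^2 + 8*x*y + 12*y + 9*z^2, -4*y^2, -24*x*y - 6*x*z - 16*x + 10*y)
At (-2, 1, 2): (44, -4, 114).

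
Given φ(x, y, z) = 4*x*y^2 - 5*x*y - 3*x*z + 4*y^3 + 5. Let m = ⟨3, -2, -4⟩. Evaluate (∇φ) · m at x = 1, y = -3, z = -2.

∂φ/∂x = 4*y^2 - 5*y - 3*z
∂φ/∂y = 8*x*y - 5*x + 12*y^2
∂φ/∂z = -3*x
∇φ at (1, -3, -2) = (57, 79, -3)
∇φ · m = (57)(3) + (79)(-2) + (-3)(-4) = 25

25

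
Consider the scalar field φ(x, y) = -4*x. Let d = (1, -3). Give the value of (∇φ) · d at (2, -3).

∂φ/∂x = -4
∂φ/∂y = 0
∇φ at (2, -3) = (-4, 0)
∇φ · d = (-4)(1) + (0)(-3) = -4

-4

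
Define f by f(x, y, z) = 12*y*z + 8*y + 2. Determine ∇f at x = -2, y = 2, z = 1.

(0, 20, 24)

∂f/∂x = 0
∂f/∂y = 12*z + 8
∂f/∂z = 12*y
∇f = (0, 12*z + 8, 12*y)
At (-2, 2, 1): (0, 20, 24).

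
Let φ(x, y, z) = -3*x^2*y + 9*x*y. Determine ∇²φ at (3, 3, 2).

∂²φ/∂x² = -6*y
∂²φ/∂y² = 0
∂²φ/∂z² = 0
∇²φ = -6*y
At (3, 3, 2): -18.

-18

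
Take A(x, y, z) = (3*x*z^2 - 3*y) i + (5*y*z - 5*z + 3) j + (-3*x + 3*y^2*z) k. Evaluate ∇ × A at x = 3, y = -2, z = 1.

(3, 21, 3)

(∇×A)₁ = ∂A₃/∂y − ∂A₂/∂z = 6*y*z - 5*y + 5
(∇×A)₂ = ∂A₁/∂z − ∂A₃/∂x = 6*x*z + 3
(∇×A)₃ = ∂A₂/∂x − ∂A₁/∂y = 3
∇×A = (6*y*z - 5*y + 5, 6*x*z + 3, 3)
At (3, -2, 1): (3, 21, 3).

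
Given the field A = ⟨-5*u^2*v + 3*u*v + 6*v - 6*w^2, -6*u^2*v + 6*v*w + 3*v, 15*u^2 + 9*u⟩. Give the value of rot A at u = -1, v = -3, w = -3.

(18, 57, -34)

(∇×A)₁ = ∂A₃/∂v − ∂A₂/∂w = -6*v
(∇×A)₂ = ∂A₁/∂w − ∂A₃/∂u = -30*u - 12*w - 9
(∇×A)₃ = ∂A₂/∂u − ∂A₁/∂v = 5*u^2 - 12*u*v - 3*u - 6
∇×A = (-6*v, -30*u - 12*w - 9, 5*u^2 - 12*u*v - 3*u - 6)
At (-1, -3, -3): (18, 57, -34).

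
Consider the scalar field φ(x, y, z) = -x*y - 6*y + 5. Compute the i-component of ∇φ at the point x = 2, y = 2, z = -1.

-2

(∇φ)_1 = ∂φ/∂x = -y
At (2, 2, -1): -2.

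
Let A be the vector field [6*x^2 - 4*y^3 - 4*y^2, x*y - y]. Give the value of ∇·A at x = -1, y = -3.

∂A₁/∂x = 12*x
∂A₂/∂y = x - 1
∇·A = 13*x - 1
At (-1, -3): -14.

-14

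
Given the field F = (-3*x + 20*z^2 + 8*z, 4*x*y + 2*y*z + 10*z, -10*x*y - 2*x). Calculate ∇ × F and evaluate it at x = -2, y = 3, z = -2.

(∇×F)₁ = ∂F₃/∂y − ∂F₂/∂z = -10*x - 2*y - 10
(∇×F)₂ = ∂F₁/∂z − ∂F₃/∂x = 10*y + 40*z + 10
(∇×F)₃ = ∂F₂/∂x − ∂F₁/∂y = 4*y
∇×F = (-10*x - 2*y - 10, 10*y + 40*z + 10, 4*y)
At (-2, 3, -2): (4, -40, 12).

(4, -40, 12)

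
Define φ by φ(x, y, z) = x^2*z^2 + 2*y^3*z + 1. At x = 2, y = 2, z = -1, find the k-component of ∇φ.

8

(∇φ)_3 = ∂φ/∂z = 2*x^2*z + 2*y^3
At (2, 2, -1): 8.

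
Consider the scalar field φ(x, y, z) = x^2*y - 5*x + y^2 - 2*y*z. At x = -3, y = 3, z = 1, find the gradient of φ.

∂φ/∂x = 2*x*y - 5
∂φ/∂y = x^2 + 2*y - 2*z
∂φ/∂z = -2*y
∇φ = (2*x*y - 5, x^2 + 2*y - 2*z, -2*y)
At (-3, 3, 1): (-23, 13, -6).

(-23, 13, -6)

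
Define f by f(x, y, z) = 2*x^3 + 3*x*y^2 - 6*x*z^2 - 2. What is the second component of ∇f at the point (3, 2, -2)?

36

(∇f)_2 = ∂f/∂y = 6*x*y
At (3, 2, -2): 36.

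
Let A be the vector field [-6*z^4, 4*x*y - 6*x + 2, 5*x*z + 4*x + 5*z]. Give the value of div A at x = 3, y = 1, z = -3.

∂A₁/∂x = 0
∂A₂/∂y = 4*x
∂A₃/∂z = 5*x + 5
∇·A = 9*x + 5
At (3, 1, -3): 32.

32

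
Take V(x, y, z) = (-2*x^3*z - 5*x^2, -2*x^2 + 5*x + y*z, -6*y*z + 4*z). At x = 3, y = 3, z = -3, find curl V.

(∇×V)₁ = ∂V₃/∂y − ∂V₂/∂z = -y - 6*z
(∇×V)₂ = ∂V₁/∂z − ∂V₃/∂x = -2*x^3
(∇×V)₃ = ∂V₂/∂x − ∂V₁/∂y = -4*x + 5
∇×V = (-y - 6*z, -2*x^3, -4*x + 5)
At (3, 3, -3): (15, -54, -7).

(15, -54, -7)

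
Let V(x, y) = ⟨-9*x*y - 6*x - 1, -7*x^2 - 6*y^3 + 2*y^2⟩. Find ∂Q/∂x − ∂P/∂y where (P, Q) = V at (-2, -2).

10

∂V₂/∂x = -14*x
∂V₁/∂y = -9*x
Scalar curl = -5*x
At (-2, -2): 10.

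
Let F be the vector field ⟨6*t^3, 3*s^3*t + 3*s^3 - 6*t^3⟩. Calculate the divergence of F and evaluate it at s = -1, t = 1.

∂F₁/∂s = 0
∂F₂/∂t = 3*s^3 - 18*t^2
∇·F = 3*s^3 - 18*t^2
At (-1, 1): -21.

-21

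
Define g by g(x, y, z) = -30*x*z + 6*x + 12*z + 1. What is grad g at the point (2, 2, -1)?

∂g/∂x = -30*z + 6
∂g/∂y = 0
∂g/∂z = -30*x + 12
∇g = (-30*z + 6, 0, -30*x + 12)
At (2, 2, -1): (36, 0, -48).

(36, 0, -48)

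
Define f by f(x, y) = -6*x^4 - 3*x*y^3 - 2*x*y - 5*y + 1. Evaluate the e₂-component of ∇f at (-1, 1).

6

(∇f)_2 = ∂f/∂y = -9*x*y^2 - 2*x - 5
At (-1, 1): 6.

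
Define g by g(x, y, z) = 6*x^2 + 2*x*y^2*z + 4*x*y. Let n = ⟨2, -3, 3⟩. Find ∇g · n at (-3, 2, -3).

-356

∂g/∂x = 12*x + 2*y^2*z + 4*y
∂g/∂y = 4*x*y*z + 4*x
∂g/∂z = 2*x*y^2
∇g at (-3, 2, -3) = (-52, 60, -24)
∇g · n = (-52)(2) + (60)(-3) + (-24)(3) = -356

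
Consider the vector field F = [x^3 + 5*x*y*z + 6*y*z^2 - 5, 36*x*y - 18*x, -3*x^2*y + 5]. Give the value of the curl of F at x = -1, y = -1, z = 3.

(∇×F)₁ = ∂F₃/∂y − ∂F₂/∂z = -3*x^2
(∇×F)₂ = ∂F₁/∂z − ∂F₃/∂x = 11*x*y + 12*y*z
(∇×F)₃ = ∂F₂/∂x − ∂F₁/∂y = -5*x*z + 36*y - 6*z^2 - 18
∇×F = (-3*x^2, 11*x*y + 12*y*z, -5*x*z + 36*y - 6*z^2 - 18)
At (-1, -1, 3): (-3, -25, -93).

(-3, -25, -93)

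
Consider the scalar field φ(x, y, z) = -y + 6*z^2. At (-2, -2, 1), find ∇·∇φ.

∂²φ/∂x² = 0
∂²φ/∂y² = 0
∂²φ/∂z² = 12
∇²φ = 12
At (-2, -2, 1): 12.

12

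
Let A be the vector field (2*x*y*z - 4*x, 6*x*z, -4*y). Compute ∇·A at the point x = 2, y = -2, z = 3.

∂A₁/∂x = 2*y*z - 4
∂A₂/∂y = 0
∂A₃/∂z = 0
∇·A = 2*y*z - 4
At (2, -2, 3): -16.

-16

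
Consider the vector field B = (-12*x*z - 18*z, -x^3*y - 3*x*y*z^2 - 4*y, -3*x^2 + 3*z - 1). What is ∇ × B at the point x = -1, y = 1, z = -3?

(∇×B)₁ = ∂B₃/∂y − ∂B₂/∂z = 6*x*y*z
(∇×B)₂ = ∂B₁/∂z − ∂B₃/∂x = -6*x - 18
(∇×B)₃ = ∂B₂/∂x − ∂B₁/∂y = -3*x^2*y - 3*y*z^2
∇×B = (6*x*y*z, -6*x - 18, -3*x^2*y - 3*y*z^2)
At (-1, 1, -3): (18, -12, -30).

(18, -12, -30)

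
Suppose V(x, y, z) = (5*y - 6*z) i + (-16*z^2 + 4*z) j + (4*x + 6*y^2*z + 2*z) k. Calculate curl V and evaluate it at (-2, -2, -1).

(-12, -10, -5)

(∇×V)₁ = ∂V₃/∂y − ∂V₂/∂z = 12*y*z + 32*z - 4
(∇×V)₂ = ∂V₁/∂z − ∂V₃/∂x = -10
(∇×V)₃ = ∂V₂/∂x − ∂V₁/∂y = -5
∇×V = (12*y*z + 32*z - 4, -10, -5)
At (-2, -2, -1): (-12, -10, -5).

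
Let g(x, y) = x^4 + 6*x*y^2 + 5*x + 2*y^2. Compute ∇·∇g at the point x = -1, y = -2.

4

∂²g/∂x² = 12*x^2
∂²g/∂y² = 4*(3*x + 1)
∇²g = 12*x^2 + 12*x + 4
At (-1, -2): 4.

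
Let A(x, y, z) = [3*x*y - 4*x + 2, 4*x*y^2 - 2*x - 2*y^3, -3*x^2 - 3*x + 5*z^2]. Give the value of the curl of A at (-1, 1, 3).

(0, -3, 5)

(∇×A)₁ = ∂A₃/∂y − ∂A₂/∂z = 0
(∇×A)₂ = ∂A₁/∂z − ∂A₃/∂x = 6*x + 3
(∇×A)₃ = ∂A₂/∂x − ∂A₁/∂y = -3*x + 4*y^2 - 2
∇×A = (0, 6*x + 3, -3*x + 4*y^2 - 2)
At (-1, 1, 3): (0, -3, 5).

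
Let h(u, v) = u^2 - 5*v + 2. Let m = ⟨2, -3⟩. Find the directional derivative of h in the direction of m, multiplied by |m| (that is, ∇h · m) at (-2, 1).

∂h/∂u = 2*u
∂h/∂v = -5
∇h at (-2, 1) = (-4, -5)
∇h · m = (-4)(2) + (-5)(-3) = 7

7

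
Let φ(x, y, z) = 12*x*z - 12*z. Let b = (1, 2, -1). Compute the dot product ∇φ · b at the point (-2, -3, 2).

∂φ/∂x = 12*z
∂φ/∂y = 0
∂φ/∂z = 12*x - 12
∇φ at (-2, -3, 2) = (24, 0, -36)
∇φ · b = (24)(1) + (0)(2) + (-36)(-1) = 60

60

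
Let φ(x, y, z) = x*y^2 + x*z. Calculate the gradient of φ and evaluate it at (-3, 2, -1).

(3, -12, -3)

∂φ/∂x = y^2 + z
∂φ/∂y = 2*x*y
∂φ/∂z = x
∇φ = (y^2 + z, 2*x*y, x)
At (-3, 2, -1): (3, -12, -3).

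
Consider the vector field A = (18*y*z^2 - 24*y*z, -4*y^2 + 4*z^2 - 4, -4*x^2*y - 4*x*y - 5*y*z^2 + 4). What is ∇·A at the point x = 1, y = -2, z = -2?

-24

∂A₁/∂x = 0
∂A₂/∂y = -8*y
∂A₃/∂z = -10*y*z
∇·A = -10*y*z - 8*y
At (1, -2, -2): -24.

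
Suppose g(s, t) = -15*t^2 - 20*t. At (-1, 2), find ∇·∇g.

-30

∂²g/∂s² = 0
∂²g/∂t² = -30
∇²g = -30
At (-1, 2): -30.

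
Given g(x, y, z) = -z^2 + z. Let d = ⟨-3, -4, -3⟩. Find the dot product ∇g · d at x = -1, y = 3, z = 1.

3

∂g/∂x = 0
∂g/∂y = 0
∂g/∂z = -2*z + 1
∇g at (-1, 3, 1) = (0, 0, -1)
∇g · d = (0)(-3) + (0)(-4) + (-1)(-3) = 3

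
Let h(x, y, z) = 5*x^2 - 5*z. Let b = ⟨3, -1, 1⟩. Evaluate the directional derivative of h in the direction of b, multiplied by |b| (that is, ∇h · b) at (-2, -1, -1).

-65

∂h/∂x = 10*x
∂h/∂y = 0
∂h/∂z = -5
∇h at (-2, -1, -1) = (-20, 0, -5)
∇h · b = (-20)(3) + (0)(-1) + (-5)(1) = -65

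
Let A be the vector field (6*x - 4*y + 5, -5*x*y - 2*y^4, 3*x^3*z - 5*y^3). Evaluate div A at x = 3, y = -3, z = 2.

288

∂A₁/∂x = 6
∂A₂/∂y = -5*x - 8*y^3
∂A₃/∂z = 3*x^3
∇·A = 3*x^3 - 5*x - 8*y^3 + 6
At (3, -3, 2): 288.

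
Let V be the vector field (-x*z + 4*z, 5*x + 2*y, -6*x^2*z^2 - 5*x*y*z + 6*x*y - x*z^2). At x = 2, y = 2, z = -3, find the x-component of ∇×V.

42

(∇×V)_1 = ∂V₃/∂y − ∂V₂/∂z
= -5*x*z + 6*x − (0)
= -5*x*z + 6*x
At (2, 2, -3): 42.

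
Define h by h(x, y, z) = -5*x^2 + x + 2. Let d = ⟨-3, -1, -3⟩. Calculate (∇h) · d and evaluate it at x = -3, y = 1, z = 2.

∂h/∂x = -10*x + 1
∂h/∂y = 0
∂h/∂z = 0
∇h at (-3, 1, 2) = (31, 0, 0)
∇h · d = (31)(-3) + (0)(-1) + (0)(-3) = -93

-93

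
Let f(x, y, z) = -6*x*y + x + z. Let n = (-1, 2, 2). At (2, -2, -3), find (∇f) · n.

-35

∂f/∂x = -6*y + 1
∂f/∂y = -6*x
∂f/∂z = 1
∇f at (2, -2, -3) = (13, -12, 1)
∇f · n = (13)(-1) + (-12)(2) + (1)(2) = -35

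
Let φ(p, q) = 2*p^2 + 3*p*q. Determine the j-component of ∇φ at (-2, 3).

(∇φ)_2 = ∂φ/∂q = 3*p
At (-2, 3): -6.

-6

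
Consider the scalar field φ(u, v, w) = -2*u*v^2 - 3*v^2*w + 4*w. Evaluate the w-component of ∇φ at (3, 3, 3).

-23

(∇φ)_3 = ∂φ/∂w = -3*v^2 + 4
At (3, 3, 3): -23.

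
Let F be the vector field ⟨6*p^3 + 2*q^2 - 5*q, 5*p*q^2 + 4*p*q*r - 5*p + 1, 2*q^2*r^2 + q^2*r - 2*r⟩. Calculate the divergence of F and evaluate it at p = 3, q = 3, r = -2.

163

∂F₁/∂p = 18*p^2
∂F₂/∂q = 10*p*q + 4*p*r
∂F₃/∂r = 4*q^2*r + q^2 - 2
∇·F = 18*p^2 + 10*p*q + 4*p*r + 4*q^2*r + q^2 - 2
At (3, 3, -2): 163.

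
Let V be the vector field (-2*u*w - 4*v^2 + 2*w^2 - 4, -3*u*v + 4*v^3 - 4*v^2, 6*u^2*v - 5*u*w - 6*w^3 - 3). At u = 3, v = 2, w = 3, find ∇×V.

(∇×V)₁ = ∂V₃/∂v − ∂V₂/∂w = 6*u^2
(∇×V)₂ = ∂V₁/∂w − ∂V₃/∂u = -12*u*v - 2*u + 9*w
(∇×V)₃ = ∂V₂/∂u − ∂V₁/∂v = 5*v
∇×V = (6*u^2, -12*u*v - 2*u + 9*w, 5*v)
At (3, 2, 3): (54, -51, 10).

(54, -51, 10)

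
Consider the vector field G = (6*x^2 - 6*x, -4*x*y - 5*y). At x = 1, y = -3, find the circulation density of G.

∂G₂/∂x = -4*y
∂G₁/∂y = 0
Scalar curl = -4*y
At (1, -3): 12.

12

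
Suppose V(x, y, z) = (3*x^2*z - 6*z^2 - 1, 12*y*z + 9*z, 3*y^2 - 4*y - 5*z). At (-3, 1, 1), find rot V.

(∇×V)₁ = ∂V₃/∂y − ∂V₂/∂z = -6*y - 13
(∇×V)₂ = ∂V₁/∂z − ∂V₃/∂x = 3*x^2 - 12*z
(∇×V)₃ = ∂V₂/∂x − ∂V₁/∂y = 0
∇×V = (-6*y - 13, 3*x^2 - 12*z, 0)
At (-3, 1, 1): (-19, 15, 0).

(-19, 15, 0)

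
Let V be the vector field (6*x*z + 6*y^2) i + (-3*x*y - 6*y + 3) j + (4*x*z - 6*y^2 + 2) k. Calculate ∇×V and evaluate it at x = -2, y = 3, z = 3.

(∇×V)₁ = ∂V₃/∂y − ∂V₂/∂z = -12*y
(∇×V)₂ = ∂V₁/∂z − ∂V₃/∂x = 6*x - 4*z
(∇×V)₃ = ∂V₂/∂x − ∂V₁/∂y = -15*y
∇×V = (-12*y, 6*x - 4*z, -15*y)
At (-2, 3, 3): (-36, -24, -45).

(-36, -24, -45)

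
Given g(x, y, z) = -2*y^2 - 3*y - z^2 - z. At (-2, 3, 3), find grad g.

∂g/∂x = 0
∂g/∂y = -4*y - 3
∂g/∂z = -2*z - 1
∇g = (0, -4*y - 3, -2*z - 1)
At (-2, 3, 3): (0, -15, -7).

(0, -15, -7)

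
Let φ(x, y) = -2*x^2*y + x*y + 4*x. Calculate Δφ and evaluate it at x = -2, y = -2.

∂²φ/∂x² = -4*y
∂²φ/∂y² = 0
∇²φ = -4*y
At (-2, -2): 8.

8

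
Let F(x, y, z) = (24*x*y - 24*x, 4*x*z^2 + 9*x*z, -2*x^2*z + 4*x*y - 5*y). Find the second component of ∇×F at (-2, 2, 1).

(∇×F)_2 = ∂F₁/∂z − ∂F₃/∂x
= 0 − (-4*x*z + 4*y)
= 4*x*z - 4*y
At (-2, 2, 1): -16.

-16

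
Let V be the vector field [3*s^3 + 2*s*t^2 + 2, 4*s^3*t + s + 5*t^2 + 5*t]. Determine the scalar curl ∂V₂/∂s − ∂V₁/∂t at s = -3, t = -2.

-239

∂V₂/∂s = 12*s^2*t + 1
∂V₁/∂t = 4*s*t
Scalar curl = 12*s^2*t - 4*s*t + 1
At (-3, -2): -239.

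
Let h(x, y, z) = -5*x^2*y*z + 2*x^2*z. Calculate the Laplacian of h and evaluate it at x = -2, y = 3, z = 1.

∂²h/∂x² = 2*z*(-5*y + 2)
∂²h/∂y² = 0
∂²h/∂z² = 0
∇²h = -10*y*z + 4*z
At (-2, 3, 1): -26.

-26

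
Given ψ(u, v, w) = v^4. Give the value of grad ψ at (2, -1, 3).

(0, -4, 0)

∂ψ/∂u = 0
∂ψ/∂v = 4*v^3
∂ψ/∂w = 0
∇ψ = (0, 4*v^3, 0)
At (2, -1, 3): (0, -4, 0).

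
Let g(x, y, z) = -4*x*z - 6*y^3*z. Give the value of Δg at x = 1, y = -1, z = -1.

∂²g/∂x² = 0
∂²g/∂y² = -36*y*z
∂²g/∂z² = 0
∇²g = -36*y*z
At (1, -1, -1): -36.

-36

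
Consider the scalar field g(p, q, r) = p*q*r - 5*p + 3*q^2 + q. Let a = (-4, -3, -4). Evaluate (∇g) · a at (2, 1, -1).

∂g/∂p = q*r - 5
∂g/∂q = p*r + 6*q + 1
∂g/∂r = p*q
∇g at (2, 1, -1) = (-6, 5, 2)
∇g · a = (-6)(-4) + (5)(-3) + (2)(-4) = 1

1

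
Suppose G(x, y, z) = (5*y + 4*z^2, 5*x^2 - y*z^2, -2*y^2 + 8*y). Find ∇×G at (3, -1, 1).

(10, 8, 25)

(∇×G)₁ = ∂G₃/∂y − ∂G₂/∂z = 2*y*z - 4*y + 8
(∇×G)₂ = ∂G₁/∂z − ∂G₃/∂x = 8*z
(∇×G)₃ = ∂G₂/∂x − ∂G₁/∂y = 10*x - 5
∇×G = (2*y*z - 4*y + 8, 8*z, 10*x - 5)
At (3, -1, 1): (10, 8, 25).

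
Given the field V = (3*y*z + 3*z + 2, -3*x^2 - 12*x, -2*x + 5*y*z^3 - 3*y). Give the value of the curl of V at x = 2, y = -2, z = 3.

(∇×V)₁ = ∂V₃/∂y − ∂V₂/∂z = 5*z^3 - 3
(∇×V)₂ = ∂V₁/∂z − ∂V₃/∂x = 3*y + 5
(∇×V)₃ = ∂V₂/∂x − ∂V₁/∂y = -6*x - 3*z - 12
∇×V = (5*z^3 - 3, 3*y + 5, -6*x - 3*z - 12)
At (2, -2, 3): (132, -1, -33).

(132, -1, -33)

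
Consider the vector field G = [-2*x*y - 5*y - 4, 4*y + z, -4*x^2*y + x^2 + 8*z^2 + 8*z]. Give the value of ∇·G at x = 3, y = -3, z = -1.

2

∂G₁/∂x = -2*y
∂G₂/∂y = 4
∂G₃/∂z = 16*z + 8
∇·G = -2*y + 16*z + 12
At (3, -3, -1): 2.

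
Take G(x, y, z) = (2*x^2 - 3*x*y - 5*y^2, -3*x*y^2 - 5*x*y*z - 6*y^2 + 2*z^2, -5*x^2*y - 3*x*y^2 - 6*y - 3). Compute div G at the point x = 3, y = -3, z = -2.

141

∂G₁/∂x = 4*x - 3*y
∂G₂/∂y = -6*x*y - 5*x*z - 12*y
∂G₃/∂z = 0
∇·G = -6*x*y - 5*x*z + 4*x - 15*y
At (3, -3, -2): 141.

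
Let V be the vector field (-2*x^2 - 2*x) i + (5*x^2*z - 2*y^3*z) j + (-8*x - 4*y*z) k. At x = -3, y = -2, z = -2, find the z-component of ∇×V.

(∇×V)_3 = ∂V₂/∂x − ∂V₁/∂y
= 10*x*z − (0)
= 10*x*z
At (-3, -2, -2): 60.

60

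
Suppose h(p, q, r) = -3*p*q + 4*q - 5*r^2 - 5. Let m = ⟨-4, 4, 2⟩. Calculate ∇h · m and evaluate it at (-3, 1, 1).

∂h/∂p = -3*q
∂h/∂q = -3*p + 4
∂h/∂r = -10*r
∇h at (-3, 1, 1) = (-3, 13, -10)
∇h · m = (-3)(-4) + (13)(4) + (-10)(2) = 44

44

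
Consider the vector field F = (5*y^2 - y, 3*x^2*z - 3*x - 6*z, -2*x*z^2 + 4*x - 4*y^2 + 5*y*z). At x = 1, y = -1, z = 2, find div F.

-13

∂F₁/∂x = 0
∂F₂/∂y = 0
∂F₃/∂z = -4*x*z + 5*y
∇·F = -4*x*z + 5*y
At (1, -1, 2): -13.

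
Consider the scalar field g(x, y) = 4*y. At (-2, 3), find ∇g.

(0, 4)

∂g/∂x = 0
∂g/∂y = 4
∇g = (0, 4)
At (-2, 3): (0, 4).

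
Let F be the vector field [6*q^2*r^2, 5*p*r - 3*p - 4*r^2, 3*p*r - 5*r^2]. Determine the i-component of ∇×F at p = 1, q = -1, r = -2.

-21

(∇×F)_1 = ∂F₃/∂q − ∂F₂/∂r
= 0 − (5*p - 8*r)
= -5*p + 8*r
At (1, -1, -2): -21.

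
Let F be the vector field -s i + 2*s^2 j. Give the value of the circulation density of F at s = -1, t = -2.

∂F₂/∂s = 4*s
∂F₁/∂t = 0
Scalar curl = 4*s
At (-1, -2): -4.

-4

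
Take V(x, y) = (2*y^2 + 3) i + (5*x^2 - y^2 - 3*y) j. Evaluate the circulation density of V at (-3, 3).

-42

∂V₂/∂x = 10*x
∂V₁/∂y = 4*y
Scalar curl = 10*x - 4*y
At (-3, 3): -42.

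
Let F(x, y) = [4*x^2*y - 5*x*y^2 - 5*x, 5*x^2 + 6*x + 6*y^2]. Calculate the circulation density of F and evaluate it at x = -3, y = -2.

∂F₂/∂x = 10*x + 6
∂F₁/∂y = 4*x^2 - 10*x*y
Scalar curl = -4*x^2 + 10*x*y + 10*x + 6
At (-3, -2): 0.

0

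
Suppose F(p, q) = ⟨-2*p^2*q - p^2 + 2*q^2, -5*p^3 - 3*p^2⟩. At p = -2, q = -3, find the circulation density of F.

∂F₂/∂p = -15*p^2 - 6*p
∂F₁/∂q = -2*p^2 + 4*q
Scalar curl = -13*p^2 - 6*p - 4*q
At (-2, -3): -28.

-28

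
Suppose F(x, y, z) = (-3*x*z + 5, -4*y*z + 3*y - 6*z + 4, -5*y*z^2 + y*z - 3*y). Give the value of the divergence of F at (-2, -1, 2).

8

∂F₁/∂x = -3*z
∂F₂/∂y = -4*z + 3
∂F₃/∂z = -10*y*z + y
∇·F = -10*y*z + y - 7*z + 3
At (-2, -1, 2): 8.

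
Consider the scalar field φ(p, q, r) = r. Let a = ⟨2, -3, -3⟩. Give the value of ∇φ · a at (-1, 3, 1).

-3

∂φ/∂p = 0
∂φ/∂q = 0
∂φ/∂r = 1
∇φ at (-1, 3, 1) = (0, 0, 1)
∇φ · a = (0)(2) + (0)(-3) + (1)(-3) = -3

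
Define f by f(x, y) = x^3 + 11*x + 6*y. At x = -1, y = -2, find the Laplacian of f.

∂²f/∂x² = 6*x
∂²f/∂y² = 0
∇²f = 6*x
At (-1, -2): -6.

-6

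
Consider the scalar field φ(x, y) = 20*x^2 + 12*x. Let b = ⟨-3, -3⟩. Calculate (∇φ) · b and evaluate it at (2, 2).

-276

∂φ/∂x = 40*x + 12
∂φ/∂y = 0
∇φ at (2, 2) = (92, 0)
∇φ · b = (92)(-3) + (0)(-3) = -276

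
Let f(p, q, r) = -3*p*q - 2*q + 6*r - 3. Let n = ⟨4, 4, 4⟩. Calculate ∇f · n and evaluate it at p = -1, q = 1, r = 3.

∂f/∂p = -3*q
∂f/∂q = -3*p - 2
∂f/∂r = 6
∇f at (-1, 1, 3) = (-3, 1, 6)
∇f · n = (-3)(4) + (1)(4) + (6)(4) = 16

16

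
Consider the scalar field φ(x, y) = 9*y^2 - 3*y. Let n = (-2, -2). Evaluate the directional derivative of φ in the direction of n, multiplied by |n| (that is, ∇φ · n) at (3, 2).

∂φ/∂x = 0
∂φ/∂y = 18*y - 3
∇φ at (3, 2) = (0, 33)
∇φ · n = (0)(-2) + (33)(-2) = -66

-66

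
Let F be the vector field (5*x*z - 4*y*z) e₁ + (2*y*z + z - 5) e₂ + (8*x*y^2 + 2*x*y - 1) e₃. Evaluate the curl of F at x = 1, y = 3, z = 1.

(∇×F)₁ = ∂F₃/∂y − ∂F₂/∂z = 16*x*y + 2*x - 2*y - 1
(∇×F)₂ = ∂F₁/∂z − ∂F₃/∂x = 5*x - 8*y^2 - 6*y
(∇×F)₃ = ∂F₂/∂x − ∂F₁/∂y = 4*z
∇×F = (16*x*y + 2*x - 2*y - 1, 5*x - 8*y^2 - 6*y, 4*z)
At (1, 3, 1): (43, -85, 4).

(43, -85, 4)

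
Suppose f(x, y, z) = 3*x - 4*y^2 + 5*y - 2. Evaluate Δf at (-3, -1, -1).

-8

∂²f/∂x² = 0
∂²f/∂y² = -8
∂²f/∂z² = 0
∇²f = -8
At (-3, -1, -1): -8.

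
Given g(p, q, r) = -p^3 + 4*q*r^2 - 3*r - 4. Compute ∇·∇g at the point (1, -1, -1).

∂²g/∂p² = -6*p
∂²g/∂q² = 0
∂²g/∂r² = 8*q
∇²g = -6*p + 8*q
At (1, -1, -1): -14.

-14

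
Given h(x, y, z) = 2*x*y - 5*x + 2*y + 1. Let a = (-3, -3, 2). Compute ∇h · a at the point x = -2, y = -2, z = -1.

33

∂h/∂x = 2*y - 5
∂h/∂y = 2*x + 2
∂h/∂z = 0
∇h at (-2, -2, -1) = (-9, -2, 0)
∇h · a = (-9)(-3) + (-2)(-3) + (0)(2) = 33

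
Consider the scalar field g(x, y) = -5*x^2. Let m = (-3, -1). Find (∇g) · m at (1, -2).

30

∂g/∂x = -10*x
∂g/∂y = 0
∇g at (1, -2) = (-10, 0)
∇g · m = (-10)(-3) + (0)(-1) = 30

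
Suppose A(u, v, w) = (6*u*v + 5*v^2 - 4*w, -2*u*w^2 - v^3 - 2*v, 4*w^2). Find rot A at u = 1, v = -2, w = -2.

(-8, -4, 6)

(∇×A)₁ = ∂A₃/∂v − ∂A₂/∂w = 4*u*w
(∇×A)₂ = ∂A₁/∂w − ∂A₃/∂u = -4
(∇×A)₃ = ∂A₂/∂u − ∂A₁/∂v = -6*u - 10*v - 2*w^2
∇×A = (4*u*w, -4, -6*u - 10*v - 2*w^2)
At (1, -2, -2): (-8, -4, 6).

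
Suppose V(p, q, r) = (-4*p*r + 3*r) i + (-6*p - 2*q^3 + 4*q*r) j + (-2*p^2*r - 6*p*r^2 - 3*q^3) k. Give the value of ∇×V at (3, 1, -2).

(∇×V)₁ = ∂V₃/∂q − ∂V₂/∂r = -9*q^2 - 4*q
(∇×V)₂ = ∂V₁/∂r − ∂V₃/∂p = 4*p*r - 4*p + 6*r^2 + 3
(∇×V)₃ = ∂V₂/∂p − ∂V₁/∂q = -6
∇×V = (-9*q^2 - 4*q, 4*p*r - 4*p + 6*r^2 + 3, -6)
At (3, 1, -2): (-13, -9, -6).

(-13, -9, -6)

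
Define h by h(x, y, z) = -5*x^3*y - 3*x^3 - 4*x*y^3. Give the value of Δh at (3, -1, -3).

∂²h/∂x² = -6*x*(5*y + 3)
∂²h/∂y² = -24*x*y
∂²h/∂z² = 0
∇²h = -54*x*y - 18*x
At (3, -1, -3): 108.

108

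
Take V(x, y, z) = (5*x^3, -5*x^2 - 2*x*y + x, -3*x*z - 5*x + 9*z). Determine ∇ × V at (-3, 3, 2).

(∇×V)₁ = ∂V₃/∂y − ∂V₂/∂z = 0
(∇×V)₂ = ∂V₁/∂z − ∂V₃/∂x = 3*z + 5
(∇×V)₃ = ∂V₂/∂x − ∂V₁/∂y = -10*x - 2*y + 1
∇×V = (0, 3*z + 5, -10*x - 2*y + 1)
At (-3, 3, 2): (0, 11, 25).

(0, 11, 25)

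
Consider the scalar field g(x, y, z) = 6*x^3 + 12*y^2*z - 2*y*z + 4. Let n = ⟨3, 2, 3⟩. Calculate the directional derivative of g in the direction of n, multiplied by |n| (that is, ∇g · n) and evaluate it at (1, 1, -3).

∂g/∂x = 18*x^2
∂g/∂y = 24*y*z - 2*z
∂g/∂z = 12*y^2 - 2*y
∇g at (1, 1, -3) = (18, -66, 10)
∇g · n = (18)(3) + (-66)(2) + (10)(3) = -48

-48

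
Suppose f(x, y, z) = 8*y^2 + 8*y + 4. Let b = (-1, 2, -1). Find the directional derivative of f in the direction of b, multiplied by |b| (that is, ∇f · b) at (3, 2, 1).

∂f/∂x = 0
∂f/∂y = 16*y + 8
∂f/∂z = 0
∇f at (3, 2, 1) = (0, 40, 0)
∇f · b = (0)(-1) + (40)(2) + (0)(-1) = 80

80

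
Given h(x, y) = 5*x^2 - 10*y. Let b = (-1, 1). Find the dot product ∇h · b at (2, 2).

-30

∂h/∂x = 10*x
∂h/∂y = -10
∇h at (2, 2) = (20, -10)
∇h · b = (20)(-1) + (-10)(1) = -30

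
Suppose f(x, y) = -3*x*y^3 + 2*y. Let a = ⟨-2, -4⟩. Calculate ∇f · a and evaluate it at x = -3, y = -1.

-122

∂f/∂x = -3*y^3
∂f/∂y = -9*x*y^2 + 2
∇f at (-3, -1) = (3, 29)
∇f · a = (3)(-2) + (29)(-4) = -122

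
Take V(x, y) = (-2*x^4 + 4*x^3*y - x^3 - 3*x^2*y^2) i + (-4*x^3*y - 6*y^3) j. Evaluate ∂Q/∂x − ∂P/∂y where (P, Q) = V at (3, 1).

-162

∂V₂/∂x = -12*x^2*y
∂V₁/∂y = 4*x^3 - 6*x^2*y
Scalar curl = -4*x^3 - 6*x^2*y
At (3, 1): -162.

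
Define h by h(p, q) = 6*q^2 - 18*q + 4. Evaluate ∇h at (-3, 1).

(0, -6)

∂h/∂p = 0
∂h/∂q = 12*q - 18
∇h = (0, 12*q - 18)
At (-3, 1): (0, -6).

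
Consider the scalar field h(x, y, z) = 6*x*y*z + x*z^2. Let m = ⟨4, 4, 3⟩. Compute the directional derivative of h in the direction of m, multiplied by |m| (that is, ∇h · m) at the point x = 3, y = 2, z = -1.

∂h/∂x = 6*y*z + z^2
∂h/∂y = 6*x*z
∂h/∂z = 6*x*y + 2*x*z
∇h at (3, 2, -1) = (-11, -18, 30)
∇h · m = (-11)(4) + (-18)(4) + (30)(3) = -26

-26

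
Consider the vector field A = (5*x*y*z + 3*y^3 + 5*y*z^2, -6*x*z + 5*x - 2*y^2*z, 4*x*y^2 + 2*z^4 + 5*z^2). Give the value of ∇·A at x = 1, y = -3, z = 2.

∂A₁/∂x = 5*y*z
∂A₂/∂y = -4*y*z
∂A₃/∂z = 8*z^3 + 10*z
∇·A = y*z + 8*z^3 + 10*z
At (1, -3, 2): 78.

78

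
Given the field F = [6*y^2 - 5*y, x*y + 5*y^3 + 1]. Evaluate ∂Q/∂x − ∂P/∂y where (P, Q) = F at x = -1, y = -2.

27

∂F₂/∂x = y
∂F₁/∂y = 12*y - 5
Scalar curl = -11*y + 5
At (-1, -2): 27.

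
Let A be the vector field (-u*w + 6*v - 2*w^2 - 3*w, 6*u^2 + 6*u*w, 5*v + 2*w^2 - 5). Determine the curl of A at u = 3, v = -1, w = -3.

(∇×A)₁ = ∂A₃/∂v − ∂A₂/∂w = -6*u + 5
(∇×A)₂ = ∂A₁/∂w − ∂A₃/∂u = -u - 4*w - 3
(∇×A)₃ = ∂A₂/∂u − ∂A₁/∂v = 12*u + 6*w - 6
∇×A = (-6*u + 5, -u - 4*w - 3, 12*u + 6*w - 6)
At (3, -1, -3): (-13, 6, 12).

(-13, 6, 12)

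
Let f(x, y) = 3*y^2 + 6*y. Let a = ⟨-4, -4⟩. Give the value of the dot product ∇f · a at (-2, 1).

∂f/∂x = 0
∂f/∂y = 6*y + 6
∇f at (-2, 1) = (0, 12)
∇f · a = (0)(-4) + (12)(-4) = -48

-48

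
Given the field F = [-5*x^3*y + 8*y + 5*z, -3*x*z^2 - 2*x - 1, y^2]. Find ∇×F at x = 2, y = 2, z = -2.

(∇×F)₁ = ∂F₃/∂y − ∂F₂/∂z = 6*x*z + 2*y
(∇×F)₂ = ∂F₁/∂z − ∂F₃/∂x = 5
(∇×F)₃ = ∂F₂/∂x − ∂F₁/∂y = 5*x^3 - 3*z^2 - 10
∇×F = (6*x*z + 2*y, 5, 5*x^3 - 3*z^2 - 10)
At (2, 2, -2): (-20, 5, 18).

(-20, 5, 18)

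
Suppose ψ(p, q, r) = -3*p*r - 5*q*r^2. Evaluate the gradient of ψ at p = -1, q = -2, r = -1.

(3, -5, -17)

∂ψ/∂p = -3*r
∂ψ/∂q = -5*r^2
∂ψ/∂r = -3*p - 10*q*r
∇ψ = (-3*r, -5*r^2, -3*p - 10*q*r)
At (-1, -2, -1): (3, -5, -17).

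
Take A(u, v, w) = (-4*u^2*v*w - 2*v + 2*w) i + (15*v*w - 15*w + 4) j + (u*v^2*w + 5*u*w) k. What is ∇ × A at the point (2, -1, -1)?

(∇×A)₁ = ∂A₃/∂v − ∂A₂/∂w = 2*u*v*w - 15*v + 15
(∇×A)₂ = ∂A₁/∂w − ∂A₃/∂u = -4*u^2*v - v^2*w - 5*w + 2
(∇×A)₃ = ∂A₂/∂u − ∂A₁/∂v = 4*u^2*w + 2
∇×A = (2*u*v*w - 15*v + 15, -4*u^2*v - v^2*w - 5*w + 2, 4*u^2*w + 2)
At (2, -1, -1): (34, 24, -14).

(34, 24, -14)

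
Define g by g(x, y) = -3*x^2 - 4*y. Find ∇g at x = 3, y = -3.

∂g/∂x = -6*x
∂g/∂y = -4
∇g = (-6*x, -4)
At (3, -3): (-18, -4).

(-18, -4)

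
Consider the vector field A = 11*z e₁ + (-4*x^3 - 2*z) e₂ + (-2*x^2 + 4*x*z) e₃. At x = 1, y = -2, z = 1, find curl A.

(2, 11, -12)

(∇×A)₁ = ∂A₃/∂y − ∂A₂/∂z = 2
(∇×A)₂ = ∂A₁/∂z − ∂A₃/∂x = 4*x - 4*z + 11
(∇×A)₃ = ∂A₂/∂x − ∂A₁/∂y = -12*x^2
∇×A = (2, 4*x - 4*z + 11, -12*x^2)
At (1, -2, 1): (2, 11, -12).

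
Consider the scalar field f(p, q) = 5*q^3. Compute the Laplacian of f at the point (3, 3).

90

∂²f/∂p² = 0
∂²f/∂q² = 30*q
∇²f = 30*q
At (3, 3): 90.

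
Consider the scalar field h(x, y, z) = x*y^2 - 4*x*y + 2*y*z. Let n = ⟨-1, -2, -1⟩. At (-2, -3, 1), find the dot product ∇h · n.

∂h/∂x = y^2 - 4*y
∂h/∂y = 2*x*y - 4*x + 2*z
∂h/∂z = 2*y
∇h at (-2, -3, 1) = (21, 22, -6)
∇h · n = (21)(-1) + (22)(-2) + (-6)(-1) = -59

-59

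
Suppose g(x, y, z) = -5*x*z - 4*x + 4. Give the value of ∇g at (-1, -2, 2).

∂g/∂x = -5*z - 4
∂g/∂y = 0
∂g/∂z = -5*x
∇g = (-5*z - 4, 0, -5*x)
At (-1, -2, 2): (-14, 0, 5).

(-14, 0, 5)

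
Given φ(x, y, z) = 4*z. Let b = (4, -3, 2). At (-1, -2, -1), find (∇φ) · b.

∂φ/∂x = 0
∂φ/∂y = 0
∂φ/∂z = 4
∇φ at (-1, -2, -1) = (0, 0, 4)
∇φ · b = (0)(4) + (0)(-3) + (4)(2) = 8

8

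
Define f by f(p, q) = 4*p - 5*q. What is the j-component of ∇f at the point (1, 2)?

(∇f)_2 = ∂f/∂q = -5
At (1, 2): -5.

-5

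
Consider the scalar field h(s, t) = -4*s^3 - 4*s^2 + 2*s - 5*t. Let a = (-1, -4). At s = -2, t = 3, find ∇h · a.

∂h/∂s = -12*s^2 - 8*s + 2
∂h/∂t = -5
∇h at (-2, 3) = (-30, -5)
∇h · a = (-30)(-1) + (-5)(-4) = 50

50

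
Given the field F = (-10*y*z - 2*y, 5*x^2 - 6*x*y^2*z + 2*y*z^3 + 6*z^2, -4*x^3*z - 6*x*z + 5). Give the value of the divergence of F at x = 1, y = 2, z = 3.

∂F₁/∂x = 0
∂F₂/∂y = -12*x*y*z + 2*z^3
∂F₃/∂z = -4*x^3 - 6*x
∇·F = -4*x^3 - 12*x*y*z - 6*x + 2*z^3
At (1, 2, 3): -28.

-28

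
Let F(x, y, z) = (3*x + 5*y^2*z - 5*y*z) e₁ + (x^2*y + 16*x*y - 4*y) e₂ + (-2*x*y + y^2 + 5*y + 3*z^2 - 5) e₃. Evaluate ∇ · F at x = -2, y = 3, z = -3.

-47

∂F₁/∂x = 3
∂F₂/∂y = x^2 + 16*x - 4
∂F₃/∂z = 6*z
∇·F = x^2 + 16*x + 6*z - 1
At (-2, 3, -3): -47.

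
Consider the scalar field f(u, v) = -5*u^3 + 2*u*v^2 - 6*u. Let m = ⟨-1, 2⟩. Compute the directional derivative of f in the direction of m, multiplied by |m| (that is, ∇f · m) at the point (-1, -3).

27

∂f/∂u = -15*u^2 + 2*v^2 - 6
∂f/∂v = 4*u*v
∇f at (-1, -3) = (-3, 12)
∇f · m = (-3)(-1) + (12)(2) = 27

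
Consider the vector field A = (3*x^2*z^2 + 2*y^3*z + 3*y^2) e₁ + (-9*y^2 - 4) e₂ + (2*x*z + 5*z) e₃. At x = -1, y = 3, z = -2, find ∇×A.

(0, 46, 90)

(∇×A)₁ = ∂A₃/∂y − ∂A₂/∂z = 0
(∇×A)₂ = ∂A₁/∂z − ∂A₃/∂x = 6*x^2*z + 2*y^3 - 2*z
(∇×A)₃ = ∂A₂/∂x − ∂A₁/∂y = -6*y^2*z - 6*y
∇×A = (0, 6*x^2*z + 2*y^3 - 2*z, -6*y^2*z - 6*y)
At (-1, 3, -2): (0, 46, 90).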